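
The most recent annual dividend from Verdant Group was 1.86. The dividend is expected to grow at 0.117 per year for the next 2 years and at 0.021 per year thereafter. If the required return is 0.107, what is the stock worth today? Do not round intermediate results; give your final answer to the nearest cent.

D_1 = 2.07762
D_2 = 2.32070
Terminal value at year 2: TV = D_2×(1+g_2)/(r−g_2) = 2.36944/0.086 = 27.55158
P_0 = D_1/(1+r)^1 + D_2/(1+r)^2 + TV/(1+r)^2
    = 1.87680 + 1.89376 + 22.48285 = 26.25341

26.25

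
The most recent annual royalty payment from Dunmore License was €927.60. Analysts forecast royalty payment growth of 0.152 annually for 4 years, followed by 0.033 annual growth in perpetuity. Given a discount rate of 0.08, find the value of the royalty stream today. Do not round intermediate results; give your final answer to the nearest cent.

D_1 = 1068.59520
D_2 = 1231.02167
D_3 = 1418.13696
D_4 = 1633.69378
Terminal value at year 4: TV = D_4×(1+g_2)/(r−g_2) = 1687.60568/0.047 = 35906.50378
P_0 = D_1/(1+r)^1 + D_2/(1+r)^2 + D_3/(1+r)^3 + D_4/(1+r)^4 + TV/(1+r)^4
    = 989.44000 + 1055.40267 + 1125.76284 + 1200.81370 + 26392.35219 = 30763.77140

€30763.77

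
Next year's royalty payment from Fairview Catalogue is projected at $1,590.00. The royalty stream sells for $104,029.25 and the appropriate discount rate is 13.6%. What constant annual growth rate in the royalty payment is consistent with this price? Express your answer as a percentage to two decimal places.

12.07%

P = D₁/(r−g) ⇒ g = r − D₁/P = 0.136 − $1,590.00/$104,029.25 = 0.120716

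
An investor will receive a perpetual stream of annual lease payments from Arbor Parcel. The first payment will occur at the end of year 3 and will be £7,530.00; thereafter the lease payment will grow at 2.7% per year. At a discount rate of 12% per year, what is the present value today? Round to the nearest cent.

£64546.99

Value at end of year 2: C₁ / (r − g) = £7,530.00 / (0.12 − 0.027) = £80,967.7419
Discount to today: PV = £80,967.7419 / (1 + 0.12)^2 = £80,967.7419 / 1.254400 = £64,546.99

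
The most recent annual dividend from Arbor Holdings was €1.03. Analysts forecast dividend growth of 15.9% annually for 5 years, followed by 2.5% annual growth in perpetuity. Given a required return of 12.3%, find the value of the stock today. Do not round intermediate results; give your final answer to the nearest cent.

D_1 = 1.19377
D_2 = 1.38358
D_3 = 1.60357
D_4 = 1.85854
D_5 = 2.15404
Terminal value at year 5: TV = D_5×(1+g_2)/(r−g_2) = 2.20789/0.098 = 22.52953
P_0 = D_1/(1+r)^1 + D_2/(1+r)^2 + D_3/(1+r)^3 + D_4/(1+r)^4 + D_5/(1+r)^5 + TV/(1+r)^5
    = 1.06302 + 1.09710 + 1.13227 + 1.16856 + 1.20602 + 12.61402 = 18.28098

€18.28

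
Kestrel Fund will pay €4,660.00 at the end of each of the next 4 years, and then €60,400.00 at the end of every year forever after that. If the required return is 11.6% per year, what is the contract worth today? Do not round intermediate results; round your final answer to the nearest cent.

€349951.57

PV of 4-year annuity: €4,660.00 × [1 − (1+0.116)^−4] / 0.116 = 14274.12025
Perpetuity value at year 4: €60,400.00 / 0.116 = 520689.65517
PV of perpetuity: 520689.65517 / (1+0.116)^4 = 335677.45279
Total PV = 14274.12025 + 335677.45279 = 349951.57304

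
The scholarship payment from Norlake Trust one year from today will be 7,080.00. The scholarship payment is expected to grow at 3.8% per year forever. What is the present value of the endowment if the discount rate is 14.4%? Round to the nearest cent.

Growing perpetuity: P = D₁ / (r − g) = 7,080.0000 / (0.144 − 0.038) = 66,792.45

66792.45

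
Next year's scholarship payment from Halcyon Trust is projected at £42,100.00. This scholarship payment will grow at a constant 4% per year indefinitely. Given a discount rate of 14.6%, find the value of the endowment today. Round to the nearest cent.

£397169.81

Growing perpetuity: P = D₁ / (r − g) = £42,100.0000 / (0.146 − 0.04) = £397,169.81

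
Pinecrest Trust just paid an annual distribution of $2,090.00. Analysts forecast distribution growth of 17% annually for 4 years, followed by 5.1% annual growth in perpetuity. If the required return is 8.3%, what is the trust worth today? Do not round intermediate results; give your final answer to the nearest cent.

D_1 = 2445.30000
D_2 = 2861.00100
D_3 = 3347.37117
D_4 = 3916.42427
Terminal value at year 4: TV = D_4×(1+g_2)/(r−g_2) = 4116.16191/0.032 = 128630.05958
P_0 = D_1/(1+r)^1 + D_2/(1+r)^2 + D_3/(1+r)^3 + D_4/(1+r)^4 + TV/(1+r)^4
    = 2257.89474 + 2439.27686 + 2635.22985 + 2846.92422 + 93503.66723 = 103682.99290

$103682.99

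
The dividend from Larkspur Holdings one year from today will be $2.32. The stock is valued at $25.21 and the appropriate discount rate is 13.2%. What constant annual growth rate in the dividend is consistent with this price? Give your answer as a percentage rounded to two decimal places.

4.00%

P = D₁/(r−g) ⇒ g = r − D₁/P = 0.132 − $2.32/$25.21 = 0.039973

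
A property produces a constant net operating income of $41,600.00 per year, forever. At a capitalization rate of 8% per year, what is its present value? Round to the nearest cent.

$520000.00

Level perpetuity: PV = C / r = $41,600.00 / 0.08 = $520,000.00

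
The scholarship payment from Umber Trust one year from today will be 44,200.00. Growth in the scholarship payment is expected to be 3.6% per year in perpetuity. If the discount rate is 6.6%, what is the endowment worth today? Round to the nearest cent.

Growing perpetuity: P = D₁ / (r − g) = 44,200.0000 / (0.066 − 0.036) = 1,473,333.33

1473333.33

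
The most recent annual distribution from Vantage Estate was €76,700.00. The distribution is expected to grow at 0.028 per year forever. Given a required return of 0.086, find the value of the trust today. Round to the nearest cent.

€1359441.38

D₁ = D₀ × (1 + g) = €76,700.00 × 1.028 = €78,847.6000
Growing perpetuity: P = D₁ / (r − g) = €78,847.6000 / (0.086 − 0.028) = €1,359,441.38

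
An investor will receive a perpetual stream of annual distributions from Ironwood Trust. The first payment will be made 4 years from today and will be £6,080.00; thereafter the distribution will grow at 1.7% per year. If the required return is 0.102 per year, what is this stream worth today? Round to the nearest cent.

£53449.04

Value at end of year 3: C₁ / (r − g) = £6,080.00 / (0.102 − 0.017) = £71,529.4118
Discount to today: PV = £71,529.4118 / (1 + 0.102)^3 = £71,529.4118 / 1.338273 = £53,449.04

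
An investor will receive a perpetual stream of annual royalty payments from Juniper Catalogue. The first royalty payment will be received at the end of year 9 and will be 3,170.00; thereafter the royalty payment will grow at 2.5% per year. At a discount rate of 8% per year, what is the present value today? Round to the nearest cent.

Value at end of year 8: C₁ / (r − g) = 3,170.00 / (0.08 − 0.025) = 57,636.3636
Discount to today: PV = 57,636.3636 / (1 + 0.08)^8 = 57,636.3636 / 1.850930 = 31,139.13

31139.13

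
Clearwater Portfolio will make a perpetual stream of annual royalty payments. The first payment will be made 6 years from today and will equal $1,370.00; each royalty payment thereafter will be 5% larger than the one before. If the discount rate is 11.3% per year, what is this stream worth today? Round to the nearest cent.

Value at end of year 5: C₁ / (r − g) = $1,370.00 / (0.113 − 0.05) = $21,746.0317
Discount to today: PV = $21,746.0317 / (1 + 0.113)^5 = $21,746.0317 / 1.707953 = $12,732.22

$12732.22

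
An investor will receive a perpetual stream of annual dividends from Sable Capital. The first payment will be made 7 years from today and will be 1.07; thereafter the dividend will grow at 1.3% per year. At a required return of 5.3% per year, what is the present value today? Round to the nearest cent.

Value at end of year 6: C₁ / (r − g) = 1.07 / (0.053 − 0.013) = 26.7500
Discount to today: PV = 26.7500 / (1 + 0.053)^6 = 26.7500 / 1.363233 = 19.62

19.62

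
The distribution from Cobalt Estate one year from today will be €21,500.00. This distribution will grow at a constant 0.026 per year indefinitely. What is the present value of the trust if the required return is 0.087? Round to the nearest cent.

€352459.02

Growing perpetuity: P = D₁ / (r − g) = €21,500.0000 / (0.087 − 0.026) = €352,459.02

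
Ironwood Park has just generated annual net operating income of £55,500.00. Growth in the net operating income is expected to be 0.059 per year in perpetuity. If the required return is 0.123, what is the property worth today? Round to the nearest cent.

£918351.56

D₁ = D₀ × (1 + g) = £55,500.00 × 1.059 = £58,774.5000
Growing perpetuity: P = D₁ / (r − g) = £58,774.5000 / (0.123 − 0.059) = £918,351.56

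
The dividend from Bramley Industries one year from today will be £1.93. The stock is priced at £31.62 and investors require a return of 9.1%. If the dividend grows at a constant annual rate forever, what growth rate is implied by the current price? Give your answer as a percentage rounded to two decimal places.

3.00%

P = D₁/(r−g) ⇒ g = r − D₁/P = 0.091 − £1.93/£31.62 = 0.029963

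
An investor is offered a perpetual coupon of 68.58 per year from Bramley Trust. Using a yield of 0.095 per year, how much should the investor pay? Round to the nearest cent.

721.89

Level perpetuity: PV = C / r = 68.58 / 0.095 = 721.89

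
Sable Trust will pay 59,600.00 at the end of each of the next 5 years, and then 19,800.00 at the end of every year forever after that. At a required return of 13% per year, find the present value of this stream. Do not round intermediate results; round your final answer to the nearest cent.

PV of 5-year annuity: 59,600.00 × [1 − (1+0.13)^−5] / 0.13 = 209626.98319
Perpetuity value at year 5: 19,800.00 / 0.13 = 152307.69231
PV of perpetuity: 152307.69231 / (1+0.13)^5 = 82666.51333
Total PV = 209626.98319 + 82666.51333 = 292293.49652

292293.50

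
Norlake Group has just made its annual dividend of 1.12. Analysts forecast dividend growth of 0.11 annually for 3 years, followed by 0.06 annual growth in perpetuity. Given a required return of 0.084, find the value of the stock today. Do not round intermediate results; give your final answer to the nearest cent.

56.64

D_1 = 1.24320
D_2 = 1.37995
D_3 = 1.53175
Terminal value at year 3: TV = D_3×(1+g_2)/(r−g_2) = 1.62365/0.024 = 67.65215
P_0 = D_1/(1+r)^1 + D_2/(1+r)^2 + D_3/(1+r)^3 + TV/(1+r)^3
    = 1.14686 + 1.17437 + 1.20254 + 53.11213 = 56.63591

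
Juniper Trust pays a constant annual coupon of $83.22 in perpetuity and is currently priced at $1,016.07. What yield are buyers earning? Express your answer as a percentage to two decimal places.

8.19%

P = C/r ⇒ r = C/P = $83.22/$1,016.07 = 0.081904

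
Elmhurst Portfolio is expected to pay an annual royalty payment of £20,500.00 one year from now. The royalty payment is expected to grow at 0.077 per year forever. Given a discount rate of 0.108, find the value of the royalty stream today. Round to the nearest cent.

Growing perpetuity: P = D₁ / (r − g) = £20,500.0000 / (0.108 − 0.077) = £661,290.32

£661290.32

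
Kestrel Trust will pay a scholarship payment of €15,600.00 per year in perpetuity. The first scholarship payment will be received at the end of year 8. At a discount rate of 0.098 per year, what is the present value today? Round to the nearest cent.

Value at end of year 7: C / r = €15,600.00 / 0.098 = €159,183.6735
Discount to today: PV = €159,183.6735 / (1 + 0.098)^7 = €159,183.6735 / 1.924050 = €82,733.64

€82733.64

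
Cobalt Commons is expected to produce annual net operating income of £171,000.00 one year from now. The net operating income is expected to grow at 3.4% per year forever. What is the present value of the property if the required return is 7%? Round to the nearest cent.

£4750000.00

Growing perpetuity: P = D₁ / (r − g) = £171,000.0000 / (0.07 − 0.034) = £4,750,000.00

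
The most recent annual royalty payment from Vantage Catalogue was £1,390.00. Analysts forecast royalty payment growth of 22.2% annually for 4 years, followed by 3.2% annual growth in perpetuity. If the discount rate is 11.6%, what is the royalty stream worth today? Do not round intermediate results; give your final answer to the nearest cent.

D_1 = 1698.58000
D_2 = 2075.66476
D_3 = 2536.46234
D_4 = 3099.55698
Terminal value at year 4: TV = D_4×(1+g_2)/(r−g_2) = 3198.74280/0.084 = 38080.27141
P_0 = D_1/(1+r)^1 + D_2/(1+r)^2 + D_3/(1+r)^3 + D_4/(1+r)^4 + TV/(1+r)^4
    = 1522.02509 + 1666.59020 + 1824.88640 + 1998.21790 + 24549.53422 = 31561.25381

£31561.25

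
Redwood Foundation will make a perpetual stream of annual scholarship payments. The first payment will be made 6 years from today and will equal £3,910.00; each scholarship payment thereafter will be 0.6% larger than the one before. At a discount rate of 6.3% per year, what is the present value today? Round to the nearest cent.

Value at end of year 5: C₁ / (r − g) = £3,910.00 / (0.063 − 0.006) = £68,596.4912
Discount to today: PV = £68,596.4912 / (1 + 0.063)^5 = £68,596.4912 / 1.357270 = £50,540.04

£50540.04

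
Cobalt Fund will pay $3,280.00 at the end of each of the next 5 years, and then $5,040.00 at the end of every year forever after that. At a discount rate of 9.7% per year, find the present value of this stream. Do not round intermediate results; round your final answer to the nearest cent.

PV of 5-year annuity: $3,280.00 × [1 − (1+0.097)^−5] / 0.097 = 12529.66250
Perpetuity value at year 5: $5,040.00 / 0.097 = 51958.76289
PV of perpetuity: 51958.76289 / (1+0.097)^5 = 32705.86685
Total PV = 12529.66250 + 32705.86685 = 45235.52935

$45235.53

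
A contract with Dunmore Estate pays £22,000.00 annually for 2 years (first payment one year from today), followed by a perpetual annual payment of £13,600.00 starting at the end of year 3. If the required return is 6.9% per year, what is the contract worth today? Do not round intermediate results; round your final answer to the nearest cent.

PV of 2-year annuity: £22,000.00 × [1 − (1+0.069)^−2] / 0.069 = 39831.60083
Perpetuity value at year 2: £13,600.00 / 0.069 = 197101.44928
PV of perpetuity: 197101.44928 / (1+0.069)^2 = 172478.27785
Total PV = 39831.60083 + 172478.27785 = 212309.87868

£212309.88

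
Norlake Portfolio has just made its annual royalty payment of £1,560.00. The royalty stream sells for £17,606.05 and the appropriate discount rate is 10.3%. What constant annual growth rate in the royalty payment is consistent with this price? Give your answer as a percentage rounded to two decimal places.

P = D₀(1+g)/(r−g) ⇒ P(r−g) = D₀(1+g) ⇒ g(P+D₀) = P·r − D₀
g = (P·r − D₀)/(P + D₀) = (£17,606.05×0.103 − £1,560.00) / (£17,606.05 + £1,560.00) = 0.013223

1.32%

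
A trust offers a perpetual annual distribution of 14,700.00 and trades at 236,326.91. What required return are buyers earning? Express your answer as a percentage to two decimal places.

P = C/r ⇒ r = C/P = 14,700.00/236,326.91 = 0.062202

6.22%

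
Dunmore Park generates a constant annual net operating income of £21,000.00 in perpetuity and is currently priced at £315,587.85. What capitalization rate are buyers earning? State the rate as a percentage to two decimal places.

P = C/r ⇒ r = C/P = £21,000.00/£315,587.85 = 0.066542

6.65%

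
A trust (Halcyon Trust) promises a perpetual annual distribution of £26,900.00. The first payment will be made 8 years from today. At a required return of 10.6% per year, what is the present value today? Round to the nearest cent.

£125360.45

Value at end of year 7: C / r = £26,900.00 / 0.106 = £253,773.5849
Discount to today: PV = £253,773.5849 / (1 + 0.106)^7 = £253,773.5849 / 2.024351 = £125,360.45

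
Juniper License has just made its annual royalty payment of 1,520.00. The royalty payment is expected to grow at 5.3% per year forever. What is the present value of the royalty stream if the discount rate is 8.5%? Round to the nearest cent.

50017.50

D₁ = D₀ × (1 + g) = 1,520.00 × 1.053 = 1,600.5600
Growing perpetuity: P = D₁ / (r − g) = 1,600.5600 / (0.085 − 0.053) = 50,017.50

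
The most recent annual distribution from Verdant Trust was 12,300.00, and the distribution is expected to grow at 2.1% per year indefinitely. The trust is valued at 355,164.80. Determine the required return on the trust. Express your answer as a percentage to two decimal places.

5.64%

D₁ = 12,300.00 × 1.021 = 12,558.3000
P = D₁/(r − g) ⇒ r = D₁/P + g = 12,558.3000/355,164.80 + 0.021 = 0.035359 + 0.021 = 0.056359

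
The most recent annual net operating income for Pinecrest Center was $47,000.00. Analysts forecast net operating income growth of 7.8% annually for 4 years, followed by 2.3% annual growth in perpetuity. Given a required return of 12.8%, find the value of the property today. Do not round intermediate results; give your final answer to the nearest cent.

$550034.20

D_1 = 50666.00000
D_2 = 54617.94800
D_3 = 58878.14794
D_4 = 63470.64348
Terminal value at year 4: TV = D_4×(1+g_2)/(r−g_2) = 64930.46828/0.105 = 618385.41223
P_0 = D_1/(1+r)^1 + D_2/(1+r)^2 + D_3/(1+r)^3 + D_4/(1+r)^4 + TV/(1+r)^4
    = 44916.66667 + 42925.67967 + 41022.94564 + 39204.55266 + 381964.35592 = 550034.20056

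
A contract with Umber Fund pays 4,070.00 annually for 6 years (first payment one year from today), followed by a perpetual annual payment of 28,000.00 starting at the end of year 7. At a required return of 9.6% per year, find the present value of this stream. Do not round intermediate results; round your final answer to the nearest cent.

PV of 6-year annuity: 4,070.00 × [1 − (1+0.096)^−6] / 0.096 = 17935.64192
Perpetuity value at year 6: 28,000.00 / 0.096 = 291666.66667
PV of perpetuity: 291666.66667 / (1+0.096)^6 = 168276.50113
Total PV = 17935.64192 + 168276.50113 = 186212.14305

186212.14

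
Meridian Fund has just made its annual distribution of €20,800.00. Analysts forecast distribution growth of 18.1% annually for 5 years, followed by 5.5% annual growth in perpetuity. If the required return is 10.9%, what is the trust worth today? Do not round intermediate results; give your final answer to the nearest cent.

D_1 = 24564.80000
D_2 = 29011.02880
D_3 = 34262.02501
D_4 = 40463.45154
D_5 = 47787.33627
Terminal value at year 5: TV = D_5×(1+g_2)/(r−g_2) = 50415.63976/0.054 = 933622.95859
P_0 = D_1/(1+r)^1 + D_2/(1+r)^2 + D_3/(1+r)^3 + D_4/(1+r)^4 + D_5/(1+r)^5 + TV/(1+r)^5
    = 22150.40577 + 23588.48441 + 25119.92795 + 26750.79793 + 28487.54946 + 556562.30899 = 682659.47452

€682659.47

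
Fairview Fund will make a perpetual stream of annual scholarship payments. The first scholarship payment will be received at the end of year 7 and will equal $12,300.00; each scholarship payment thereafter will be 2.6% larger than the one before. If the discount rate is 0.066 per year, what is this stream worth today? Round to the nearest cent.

Value at end of year 6: C₁ / (r − g) = $12,300.00 / (0.066 − 0.026) = $307,500.0000
Discount to today: PV = $307,500.0000 / (1 + 0.066)^6 = $307,500.0000 / 1.467382 = $209,556.86

$209556.86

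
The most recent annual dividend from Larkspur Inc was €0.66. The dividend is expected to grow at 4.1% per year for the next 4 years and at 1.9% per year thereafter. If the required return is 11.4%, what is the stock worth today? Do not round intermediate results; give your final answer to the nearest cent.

D_1 = 0.68706
D_2 = 0.71523
D_3 = 0.74455
D_4 = 0.77508
Terminal value at year 4: TV = D_4×(1+g_2)/(r−g_2) = 0.78981/0.095 = 8.31376
P_0 = D_1/(1+r)^1 + D_2/(1+r)^2 + D_3/(1+r)^3 + D_4/(1+r)^4 + TV/(1+r)^4
    = 0.61675 + 0.57634 + 0.53857 + 0.50328 + 5.39830 = 7.63323

€7.63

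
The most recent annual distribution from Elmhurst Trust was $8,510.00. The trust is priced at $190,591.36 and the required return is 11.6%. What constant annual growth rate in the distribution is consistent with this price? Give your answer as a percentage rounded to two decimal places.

6.83%

P = D₀(1+g)/(r−g) ⇒ P(r−g) = D₀(1+g) ⇒ g(P+D₀) = P·r − D₀
g = (P·r − D₀)/(P + D₀) = ($190,591.36×0.116 − $8,510.00) / ($190,591.36 + $8,510.00) = 0.068300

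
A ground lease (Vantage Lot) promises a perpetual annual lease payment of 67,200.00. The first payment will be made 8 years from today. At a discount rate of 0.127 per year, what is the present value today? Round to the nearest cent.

Value at end of year 7: C / r = 67,200.00 / 0.127 = 529,133.8583
Discount to today: PV = 529,133.8583 / (1 + 0.127)^7 = 529,133.8583 / 2.309231 = 229,138.54

229138.54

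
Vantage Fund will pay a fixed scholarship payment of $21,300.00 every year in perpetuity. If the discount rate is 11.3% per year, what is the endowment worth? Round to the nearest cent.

Level perpetuity: PV = C / r = $21,300.00 / 0.113 = $188,495.58

$188495.58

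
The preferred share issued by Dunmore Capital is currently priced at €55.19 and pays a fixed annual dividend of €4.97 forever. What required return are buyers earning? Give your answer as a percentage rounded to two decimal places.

P = C/r ⇒ r = C/P = €4.97/€55.19 = 0.090053

9.01%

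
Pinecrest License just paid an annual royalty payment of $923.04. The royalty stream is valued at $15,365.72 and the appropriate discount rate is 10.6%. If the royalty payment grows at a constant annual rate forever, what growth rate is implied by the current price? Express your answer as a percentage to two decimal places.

P = D₀(1+g)/(r−g) ⇒ P(r−g) = D₀(1+g) ⇒ g(P+D₀) = P·r − D₀
g = (P·r − D₀)/(P + D₀) = ($15,365.72×0.106 − $923.04) / ($15,365.72 + $923.04) = 0.043326

4.33%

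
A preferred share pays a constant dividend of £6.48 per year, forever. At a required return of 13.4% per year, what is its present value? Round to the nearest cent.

£48.36

Level perpetuity: PV = C / r = £6.48 / 0.134 = £48.36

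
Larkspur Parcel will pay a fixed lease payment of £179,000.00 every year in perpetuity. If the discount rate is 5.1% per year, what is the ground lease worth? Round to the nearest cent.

£3509803.92

Level perpetuity: PV = C / r = £179,000.00 / 0.051 = £3,509,803.92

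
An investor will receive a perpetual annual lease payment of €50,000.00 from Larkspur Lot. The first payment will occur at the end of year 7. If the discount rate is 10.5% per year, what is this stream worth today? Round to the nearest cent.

Value at end of year 6: C / r = €50,000.00 / 0.105 = €476,190.4762
Discount to today: PV = €476,190.4762 / (1 + 0.105)^6 = €476,190.4762 / 1.820429 = €261,581.51

€261581.51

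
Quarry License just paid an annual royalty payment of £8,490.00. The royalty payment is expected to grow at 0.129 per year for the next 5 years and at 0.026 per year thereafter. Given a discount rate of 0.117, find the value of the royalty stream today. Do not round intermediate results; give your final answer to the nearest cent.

D_1 = 9585.21000
D_2 = 10821.70209
D_3 = 12217.70166
D_4 = 13793.78517
D_5 = 15573.18346
Terminal value at year 5: TV = D_5×(1+g_2)/(r−g_2) = 15978.08623/0.091 = 175583.36518
P_0 = D_1/(1+r)^1 + D_2/(1+r)^2 + D_3/(1+r)^3 + D_4/(1+r)^4 + D_5/(1+r)^5 + TV/(1+r)^5
    = 8581.20859 + 8673.39705 + 8766.57589 + 8860.75576 + 8955.94740 + 100975.84653 = 144813.73121

£144813.73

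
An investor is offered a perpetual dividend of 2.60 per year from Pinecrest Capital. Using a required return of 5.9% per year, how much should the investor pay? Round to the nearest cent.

Level perpetuity: PV = C / r = 2.60 / 0.059 = 44.07

44.07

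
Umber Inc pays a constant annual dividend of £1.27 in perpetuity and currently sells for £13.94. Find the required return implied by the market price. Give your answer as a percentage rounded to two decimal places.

9.11%

P = C/r ⇒ r = C/P = £1.27/£13.94 = 0.091105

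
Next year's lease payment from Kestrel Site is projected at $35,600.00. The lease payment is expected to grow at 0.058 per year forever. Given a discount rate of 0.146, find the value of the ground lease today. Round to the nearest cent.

$404545.45

Growing perpetuity: P = D₁ / (r − g) = $35,600.0000 / (0.146 − 0.058) = $404,545.45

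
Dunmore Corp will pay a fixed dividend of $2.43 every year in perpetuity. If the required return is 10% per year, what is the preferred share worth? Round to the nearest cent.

$24.30

Level perpetuity: PV = C / r = $2.43 / 0.1 = $24.30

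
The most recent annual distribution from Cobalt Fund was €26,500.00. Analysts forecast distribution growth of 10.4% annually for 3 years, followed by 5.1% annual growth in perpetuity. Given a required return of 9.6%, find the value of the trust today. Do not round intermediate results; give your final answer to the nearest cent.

D_1 = 29256.00000
D_2 = 32298.62400
D_3 = 35657.68090
Terminal value at year 3: TV = D_3×(1+g_2)/(r−g_2) = 37476.22262/0.045 = 832804.94715
P_0 = D_1/(1+r)^1 + D_2/(1+r)^2 + D_3/(1+r)^3 + TV/(1+r)^3
    = 26693.43066 + 26888.27322 + 27084.53798 + 632574.43159 = 713240.67345

€713240.67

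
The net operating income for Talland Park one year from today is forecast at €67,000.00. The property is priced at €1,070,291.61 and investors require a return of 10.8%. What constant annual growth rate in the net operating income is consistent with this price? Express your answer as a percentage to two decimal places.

P = D₁/(r−g) ⇒ g = r − D₁/P = 0.108 − €67,000.00/€1,070,291.61 = 0.045400

4.54%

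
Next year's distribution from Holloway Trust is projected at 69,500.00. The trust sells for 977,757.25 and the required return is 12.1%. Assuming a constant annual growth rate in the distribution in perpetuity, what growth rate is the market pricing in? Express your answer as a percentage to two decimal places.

P = D₁/(r−g) ⇒ g = r − D₁/P = 0.121 − 69,500.00/977,757.25 = 0.049919

4.99%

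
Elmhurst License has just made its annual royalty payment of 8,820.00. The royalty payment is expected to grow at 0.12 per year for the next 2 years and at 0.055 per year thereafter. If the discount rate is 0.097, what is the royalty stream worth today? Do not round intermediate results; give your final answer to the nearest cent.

249136.19

D_1 = 9878.40000
D_2 = 11063.80800
Terminal value at year 2: TV = D_2×(1+g_2)/(r−g_2) = 11672.31744/0.042 = 277912.32000
P_0 = D_1/(1+r)^1 + D_2/(1+r)^2 + TV/(1+r)^2
    = 9004.92252 + 9193.72217 + 230937.54492 = 249136.18961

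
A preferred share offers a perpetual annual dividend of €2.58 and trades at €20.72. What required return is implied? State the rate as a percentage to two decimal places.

12.45%

P = C/r ⇒ r = C/P = €2.58/€20.72 = 0.124517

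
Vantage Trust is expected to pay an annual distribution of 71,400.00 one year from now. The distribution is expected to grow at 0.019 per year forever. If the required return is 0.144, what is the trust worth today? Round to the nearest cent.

571200.00

Growing perpetuity: P = D₁ / (r − g) = 71,400.0000 / (0.144 − 0.019) = 571,200.00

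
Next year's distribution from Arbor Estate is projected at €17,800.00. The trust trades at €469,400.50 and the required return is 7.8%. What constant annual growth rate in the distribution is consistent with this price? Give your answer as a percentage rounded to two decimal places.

P = D₁/(r−g) ⇒ g = r − D₁/P = 0.078 − €17,800.00/€469,400.50 = 0.040079

4.01%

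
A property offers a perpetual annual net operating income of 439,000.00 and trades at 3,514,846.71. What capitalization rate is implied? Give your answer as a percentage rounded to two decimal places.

P = C/r ⇒ r = C/P = 439,000.00/3,514,846.71 = 0.124899

12.49%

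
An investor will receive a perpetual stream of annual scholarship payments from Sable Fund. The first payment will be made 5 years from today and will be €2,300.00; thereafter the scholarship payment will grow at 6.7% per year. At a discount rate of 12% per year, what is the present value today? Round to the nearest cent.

Value at end of year 4: C₁ / (r − g) = €2,300.00 / (0.12 − 0.067) = €43,396.2264
Discount to today: PV = €43,396.2264 / (1 + 0.12)^4 = €43,396.2264 / 1.573519 = €27,579.09

€27579.09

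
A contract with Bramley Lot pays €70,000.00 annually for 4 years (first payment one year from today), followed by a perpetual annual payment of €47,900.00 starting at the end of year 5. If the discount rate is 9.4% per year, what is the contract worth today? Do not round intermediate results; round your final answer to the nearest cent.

€580548.14

PV of 4-year annuity: €70,000.00 × [1 − (1+0.094)^−4] / 0.094 = 224803.49878
Perpetuity value at year 4: €47,900.00 / 0.094 = 509574.46809
PV of perpetuity: 509574.46809 / (1+0.094)^4 = 355744.64535
Total PV = 224803.49878 + 355744.64535 = 580548.14413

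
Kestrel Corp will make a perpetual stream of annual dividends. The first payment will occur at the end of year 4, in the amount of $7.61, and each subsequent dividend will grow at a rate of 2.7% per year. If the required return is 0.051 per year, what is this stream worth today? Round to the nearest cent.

Value at end of year 3: C₁ / (r − g) = $7.61 / (0.051 − 0.027) = $317.0833
Discount to today: PV = $317.0833 / (1 + 0.051)^3 = $317.0833 / 1.160936 = $273.13

$273.13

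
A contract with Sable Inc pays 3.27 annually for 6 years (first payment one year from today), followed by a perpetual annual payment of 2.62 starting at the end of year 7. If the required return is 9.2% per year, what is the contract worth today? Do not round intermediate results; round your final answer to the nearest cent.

PV of 6-year annuity: 3.27 × [1 − (1+0.092)^−6] / 0.092 = 14.58189
Perpetuity value at year 6: 2.62 / 0.092 = 28.47826
PV of perpetuity: 28.47826 / (1+0.092)^6 = 16.79491
Total PV = 14.58189 + 16.79491 = 31.37680

31.38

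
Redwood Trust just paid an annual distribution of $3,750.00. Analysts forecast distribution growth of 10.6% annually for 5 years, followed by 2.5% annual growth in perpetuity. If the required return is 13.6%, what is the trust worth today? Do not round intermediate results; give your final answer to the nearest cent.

D_1 = 4147.50000
D_2 = 4587.13500
D_3 = 5073.37131
D_4 = 5611.14867
D_5 = 6205.93043
Terminal value at year 5: TV = D_5×(1+g_2)/(r−g_2) = 6361.07869/0.111 = 57307.01521
P_0 = D_1/(1+r)^1 + D_2/(1+r)^2 + D_3/(1+r)^3 + D_4/(1+r)^4 + D_5/(1+r)^5 + TV/(1+r)^5
    = 3650.96831 + 3554.55189 + 3460.68168 + 3369.29044 + 3280.31270 + 30291.17586 = 47606.98089

$47606.98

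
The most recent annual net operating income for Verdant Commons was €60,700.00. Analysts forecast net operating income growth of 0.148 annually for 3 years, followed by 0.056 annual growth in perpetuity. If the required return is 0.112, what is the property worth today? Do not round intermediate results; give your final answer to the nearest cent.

D_1 = 69683.60000
D_2 = 79996.77280
D_3 = 91836.29517
Terminal value at year 3: TV = D_3×(1+g_2)/(r−g_2) = 96979.12770/0.056 = 1731770.13757
P_0 = D_1/(1+r)^1 + D_2/(1+r)^2 + D_3/(1+r)^3 + TV/(1+r)^3
    = 62665.10791 + 64693.83443 + 66788.23914 + 1259435.36665 = 1453582.54813

€1453582.55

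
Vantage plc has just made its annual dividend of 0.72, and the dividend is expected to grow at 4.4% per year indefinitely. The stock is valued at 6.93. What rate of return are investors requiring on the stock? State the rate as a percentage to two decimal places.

D₁ = 0.72 × 1.044 = 0.7517
P = D₁/(r − g) ⇒ r = D₁/P + g = 0.7517/6.93 + 0.044 = 0.108468 + 0.044 = 0.152468

15.25%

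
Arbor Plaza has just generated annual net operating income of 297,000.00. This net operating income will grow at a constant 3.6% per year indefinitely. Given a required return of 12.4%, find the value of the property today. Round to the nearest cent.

D₁ = D₀ × (1 + g) = 297,000.00 × 1.036 = 307,692.0000
Growing perpetuity: P = D₁ / (r − g) = 307,692.0000 / (0.124 − 0.036) = 3,496,500.00

3496500.00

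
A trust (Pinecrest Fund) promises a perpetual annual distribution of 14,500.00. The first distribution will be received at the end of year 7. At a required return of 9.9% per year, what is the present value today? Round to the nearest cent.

83127.87

Value at end of year 6: C / r = 14,500.00 / 0.099 = 146,464.6465
Discount to today: PV = 146,464.6465 / (1 + 0.099)^6 = 146,464.6465 / 1.761920 = 83,127.87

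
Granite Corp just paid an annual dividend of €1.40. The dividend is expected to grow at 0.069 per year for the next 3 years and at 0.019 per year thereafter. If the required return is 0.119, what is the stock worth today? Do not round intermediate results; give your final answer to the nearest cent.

D_1 = 1.49660
D_2 = 1.59987
D_3 = 1.71026
Terminal value at year 3: TV = D_3×(1+g_2)/(r−g_2) = 1.74275/0.1 = 17.42751
P_0 = D_1/(1+r)^1 + D_2/(1+r)^2 + D_3/(1+r)^3 + TV/(1+r)^3
    = 1.33744 + 1.27768 + 1.22059 + 12.43784 = 16.27356

€16.27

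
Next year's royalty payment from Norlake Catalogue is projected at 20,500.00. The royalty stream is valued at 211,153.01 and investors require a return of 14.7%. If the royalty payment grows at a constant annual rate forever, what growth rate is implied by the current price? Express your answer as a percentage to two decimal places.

4.99%

P = D₁/(r−g) ⇒ g = r − D₁/P = 0.147 − 20,500.00/211,153.01 = 0.049914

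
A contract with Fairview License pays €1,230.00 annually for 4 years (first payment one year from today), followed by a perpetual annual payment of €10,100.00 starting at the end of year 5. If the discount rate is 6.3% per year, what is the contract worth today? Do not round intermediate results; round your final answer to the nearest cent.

€129791.94

PV of 4-year annuity: €1,230.00 × [1 − (1+0.063)^−4] / 0.063 = 4232.96389
Perpetuity value at year 4: €10,100.00 / 0.063 = 160317.46032
PV of perpetuity: 160317.46032 / (1+0.063)^4 = 125558.97632
Total PV = 4232.96389 + 125558.97632 = 129791.94021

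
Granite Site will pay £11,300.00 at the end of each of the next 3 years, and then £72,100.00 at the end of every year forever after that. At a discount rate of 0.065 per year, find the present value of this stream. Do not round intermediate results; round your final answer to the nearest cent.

£948203.46

PV of 3-year annuity: £11,300.00 × [1 − (1+0.065)^−3] / 0.065 = 29927.77327
Perpetuity value at year 3: £72,100.00 / 0.065 = 1109230.76923
PV of perpetuity: 1109230.76923 / (1+0.065)^3 = 918275.68491
Total PV = 29927.77327 + 918275.68491 = 948203.45818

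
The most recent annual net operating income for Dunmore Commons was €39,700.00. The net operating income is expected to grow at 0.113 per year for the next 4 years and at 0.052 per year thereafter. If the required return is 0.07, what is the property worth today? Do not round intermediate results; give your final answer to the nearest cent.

€2891718.06

D_1 = 44186.10000
D_2 = 49179.12930
D_3 = 54736.37091
D_4 = 60921.58082
Terminal value at year 4: TV = D_4×(1+g_2)/(r−g_2) = 64089.50303/0.018 = 3560527.94593
P_0 = D_1/(1+r)^1 + D_2/(1+r)^2 + D_3/(1+r)^3 + D_4/(1+r)^4 + TV/(1+r)^4
    = 41295.42056 + 42954.95615 + 44681.18336 + 46476.78232 + 2716309.72231 = 2891718.06471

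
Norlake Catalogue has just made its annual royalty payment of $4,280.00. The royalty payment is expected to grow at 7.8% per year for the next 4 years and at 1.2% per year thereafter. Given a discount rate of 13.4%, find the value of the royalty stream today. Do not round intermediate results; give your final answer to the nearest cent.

D_1 = 4613.84000
D_2 = 4973.71952
D_3 = 5361.66964
D_4 = 5779.87987
Terminal value at year 4: TV = D_4×(1+g_2)/(r−g_2) = 5849.23843/0.122 = 47944.57732
P_0 = D_1/(1+r)^1 + D_2/(1+r)^2 + D_3/(1+r)^3 + D_4/(1+r)^4 + TV/(1+r)^4
    = 4068.64198 + 3867.72138 + 3676.72280 + 3495.15624 + 28992.60749 = 44100.84989

$44100.85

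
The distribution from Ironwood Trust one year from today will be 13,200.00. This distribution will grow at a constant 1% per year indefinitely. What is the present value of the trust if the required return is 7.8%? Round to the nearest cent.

194117.65

Growing perpetuity: P = D₁ / (r − g) = 13,200.0000 / (0.078 − 0.01) = 194,117.65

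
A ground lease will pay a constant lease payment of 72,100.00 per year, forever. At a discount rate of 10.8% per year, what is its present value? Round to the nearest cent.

667592.59

Level perpetuity: PV = C / r = 72,100.00 / 0.108 = 667,592.59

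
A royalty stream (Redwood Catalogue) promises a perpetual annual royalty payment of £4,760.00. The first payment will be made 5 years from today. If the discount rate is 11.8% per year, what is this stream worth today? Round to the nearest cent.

Value at end of year 4: C / r = £4,760.00 / 0.118 = £40,338.9831
Discount to today: PV = £40,338.9831 / (1 + 0.118)^4 = £40,338.9831 / 1.562310 = £25,820.09

£25820.09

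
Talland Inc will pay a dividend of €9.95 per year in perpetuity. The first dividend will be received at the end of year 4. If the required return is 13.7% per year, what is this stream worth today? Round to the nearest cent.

Value at end of year 3: C / r = €9.95 / 0.137 = €72.6277
Discount to today: PV = €72.6277 / (1 + 0.137)^3 = €72.6277 / 1.469878 = €49.41

€49.41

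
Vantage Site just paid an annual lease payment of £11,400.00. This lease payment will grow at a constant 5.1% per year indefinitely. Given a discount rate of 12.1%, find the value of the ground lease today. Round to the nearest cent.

D₁ = D₀ × (1 + g) = £11,400.00 × 1.051 = £11,981.4000
Growing perpetuity: P = D₁ / (r − g) = £11,981.4000 / (0.121 − 0.051) = £171,162.86

£171162.86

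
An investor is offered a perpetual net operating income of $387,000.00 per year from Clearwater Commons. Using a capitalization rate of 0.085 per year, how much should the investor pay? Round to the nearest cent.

Level perpetuity: PV = C / r = $387,000.00 / 0.085 = $4,552,941.18

$4552941.18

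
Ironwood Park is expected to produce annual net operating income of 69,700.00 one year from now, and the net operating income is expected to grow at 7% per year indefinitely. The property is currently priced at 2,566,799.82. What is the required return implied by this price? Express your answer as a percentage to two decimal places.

P = D₁/(r − g) ⇒ r = D₁/P + g = 69,700.0000/2,566,799.82 + 0.07 = 0.027154 + 0.07 = 0.097154

9.72%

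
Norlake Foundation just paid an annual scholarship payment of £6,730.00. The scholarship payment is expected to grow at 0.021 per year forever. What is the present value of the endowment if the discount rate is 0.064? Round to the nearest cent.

£159798.37

D₁ = D₀ × (1 + g) = £6,730.00 × 1.021 = £6,871.3300
Growing perpetuity: P = D₁ / (r − g) = £6,871.3300 / (0.064 − 0.021) = £159,798.37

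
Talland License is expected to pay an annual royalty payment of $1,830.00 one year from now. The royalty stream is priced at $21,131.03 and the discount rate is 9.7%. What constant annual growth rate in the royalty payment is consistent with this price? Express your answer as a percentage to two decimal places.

P = D₁/(r−g) ⇒ g = r − D₁/P = 0.097 − $1,830.00/$21,131.03 = 0.010398

1.04%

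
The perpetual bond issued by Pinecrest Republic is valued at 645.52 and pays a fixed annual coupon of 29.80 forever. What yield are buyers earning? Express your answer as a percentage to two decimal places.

4.62%

P = C/r ⇒ r = C/P = 29.80/645.52 = 0.046164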